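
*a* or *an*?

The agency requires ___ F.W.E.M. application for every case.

The indefinite article is chosen by the initial *sound* of the following word, not its spelling.
The initialism *F.W.E.M.* is read letter by letter; the first letter, F, is pronounced /ɛf/, which begins with a vowel sound.
So the article is *an*: The agency requires an F.W.E.M. application for every case.

an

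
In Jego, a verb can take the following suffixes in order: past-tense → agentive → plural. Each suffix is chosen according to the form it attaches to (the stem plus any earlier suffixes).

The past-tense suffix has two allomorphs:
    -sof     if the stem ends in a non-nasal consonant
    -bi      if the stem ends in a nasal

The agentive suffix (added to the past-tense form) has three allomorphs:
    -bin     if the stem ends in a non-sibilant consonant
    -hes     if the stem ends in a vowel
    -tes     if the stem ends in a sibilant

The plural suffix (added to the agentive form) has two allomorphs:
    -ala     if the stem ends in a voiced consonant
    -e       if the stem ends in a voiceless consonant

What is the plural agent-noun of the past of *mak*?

The final consonant of *mak* is /k/, which is non-nasal, so the past-tense suffix is -sof, giving *maksof*.
The final sound of the past-tense form *maksof* is /f/, which is a non-sibilant consonant, so the agentive suffix is -bin, giving *maksofbin*.
The agentive form *maksofbin* — final consonant /n/ (voiced) → -ala → *maksofbinala*.

maksofbinala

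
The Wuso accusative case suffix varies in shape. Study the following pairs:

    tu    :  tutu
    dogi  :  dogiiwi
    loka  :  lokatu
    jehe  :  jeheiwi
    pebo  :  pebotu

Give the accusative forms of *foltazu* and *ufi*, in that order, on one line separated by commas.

The suffix is conditioned by the last vowel: -iwi when the last vowel of the stem is a front vowel (*dogi*, *jehe*); -tu when the last vowel of the stem is a back vowel (*tu*, *loka*, *pebo*).
The last vowel of *foltazu* is /u/, which is a back vowel, so the suffix is -tu, giving *foltazutu*.
Since the last vowel of *ufi* is /i/ (a front vowel), it takes -iwi, giving *ufiiwi*.

foltazutu, ufiiwi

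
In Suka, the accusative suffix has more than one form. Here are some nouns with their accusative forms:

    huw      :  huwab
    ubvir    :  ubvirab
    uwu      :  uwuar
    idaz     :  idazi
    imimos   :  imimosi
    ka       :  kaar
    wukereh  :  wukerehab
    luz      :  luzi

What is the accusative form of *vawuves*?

The alternation tracks the final sound of the stem — -i when the stem ends in a sibilant (*idaz*, *imimos*, *luz*); -ab when the stem ends in a non-sibilant consonant (*huw*, *ubvir*, *wukereh*); -ar when the stem ends in a vowel (*uwu*, *ka*).
*vawuves*: final sound = /s/, a sibilant → -i → *vawuvesi*.

vawuvesi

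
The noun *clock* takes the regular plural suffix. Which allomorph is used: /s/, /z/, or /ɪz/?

/s/

The stem *clock* ends in a voiceless non-sibilant consonant.
The plural suffix surfaces as /ɪz/ after sibilants, /s/ after other voiceless consonants, and /z/ after other voiced sounds.
So the plural -s on *clock* is pronounced /s/.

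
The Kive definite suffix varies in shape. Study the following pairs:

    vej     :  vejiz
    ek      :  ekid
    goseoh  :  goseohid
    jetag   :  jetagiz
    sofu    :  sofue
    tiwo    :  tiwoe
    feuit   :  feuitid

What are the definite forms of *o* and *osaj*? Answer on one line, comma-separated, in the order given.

oe, osajiz

The alternation tracks the final sound of the stem — -id when the stem ends in a voiceless consonant (*ek*, *goseoh*, *feuit*); -iz when the stem ends in a voiced consonant (*vej*, *jetag*); -e when the stem ends in a vowel (*sofu*, *tiwo*).
*o*: final sound = /o/, a vowel → -e → *oe*.
Since the final sound of *osaj* is /j/ (a voiced consonant), it takes -iz, giving *osajiz*.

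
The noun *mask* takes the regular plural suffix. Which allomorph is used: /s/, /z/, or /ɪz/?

/s/

The stem *mask* ends in a voiceless non-sibilant consonant.
The plural suffix surfaces as /ɪz/ after sibilants, /s/ after other voiceless consonants, and /z/ after other voiced sounds.
So the plural -s on *mask* is pronounced /s/.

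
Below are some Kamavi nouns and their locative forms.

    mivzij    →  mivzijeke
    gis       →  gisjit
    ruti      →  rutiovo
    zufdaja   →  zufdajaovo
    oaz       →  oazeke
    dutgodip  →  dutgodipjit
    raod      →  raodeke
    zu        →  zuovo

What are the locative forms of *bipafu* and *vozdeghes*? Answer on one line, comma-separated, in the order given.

The pattern is voicing of the final sound: -jit when the stem ends in a voiceless consonant (*gis*, *dutgodip*); -eke when the stem ends in a voiced consonant (*mivzij*, *oaz*, *raod*); -ovo when the stem ends in a vowel (*ruti*, *zufdaja*, *zu*).
Since the final sound of *bipafu* is /u/ (a vowel), it takes -ovo, giving *bipafuovo*.
*vozdeghes*: final sound = /s/, a voiceless consonant → -jit → *vozdeghesjit*.

bipafuovo, vozdeghesjit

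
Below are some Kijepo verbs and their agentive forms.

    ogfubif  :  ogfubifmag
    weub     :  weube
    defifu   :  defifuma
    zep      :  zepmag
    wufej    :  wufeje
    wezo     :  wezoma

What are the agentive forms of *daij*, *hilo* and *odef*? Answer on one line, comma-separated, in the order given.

The pattern is voicing of the final sound: -mag when the stem ends in a voiceless consonant (*ogfubif*, *zep*); -e when the stem ends in a voiced consonant (*weub*, *wufej*); -ma when the stem ends in a vowel (*defifu*, *wezo*).
Since the final sound of *daij* is /j/ (a voiced consonant), it takes -e, giving *daije*.
*hilo* — final sound /o/ (a vowel) → -ma → *hiloma*.
*odef* — final sound /f/ (a voiceless consonant) → -mag → *odefmag*.

daije, hiloma, odefmag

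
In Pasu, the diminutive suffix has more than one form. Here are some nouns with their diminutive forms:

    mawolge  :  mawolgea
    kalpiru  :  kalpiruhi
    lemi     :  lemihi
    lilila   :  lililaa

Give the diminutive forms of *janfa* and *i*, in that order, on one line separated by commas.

The suffix is conditioned by the last vowel: -hi when the last vowel of the stem is a high vowel (*kalpiru*, *lemi*); -a when the last vowel of the stem is a non-high vowel (*mawolge*, *lilila*).
Since the last vowel of *janfa* is /a/ (a non-high vowel), it takes -a, giving *janfaa*.
The last vowel of *i* is /i/, which is a high vowel, so the suffix is -hi, giving *ihi*.

janfaa, ihi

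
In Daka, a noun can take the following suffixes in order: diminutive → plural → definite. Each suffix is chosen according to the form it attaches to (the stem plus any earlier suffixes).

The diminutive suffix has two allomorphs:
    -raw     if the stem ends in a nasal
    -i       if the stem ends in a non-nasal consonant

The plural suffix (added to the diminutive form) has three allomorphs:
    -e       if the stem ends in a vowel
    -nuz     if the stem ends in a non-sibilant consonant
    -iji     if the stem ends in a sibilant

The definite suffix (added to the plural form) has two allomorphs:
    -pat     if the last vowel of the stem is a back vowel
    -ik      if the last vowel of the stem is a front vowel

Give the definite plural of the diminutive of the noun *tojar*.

*tojar* — final consonant /r/ (non-nasal) → -i → *tojari*.
Since the final sound of the diminutive form *tojari* is /i/ (a vowel), it takes -e, giving *tojarie*.
The plural form *tojarie*: last vowel = /e/, a front vowel → -ik → *tojarieik*.

tojarieik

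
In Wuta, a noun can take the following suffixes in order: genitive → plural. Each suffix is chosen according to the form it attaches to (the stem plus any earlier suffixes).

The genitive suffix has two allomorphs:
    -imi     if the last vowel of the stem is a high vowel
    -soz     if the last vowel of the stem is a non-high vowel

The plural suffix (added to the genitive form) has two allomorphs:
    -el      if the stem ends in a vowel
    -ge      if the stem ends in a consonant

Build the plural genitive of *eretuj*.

eretujimiel

*eretuj*: last vowel = /u/, a high vowel → -imi → *eretujimi*.
Since the final sound of the genitive form *eretujimi* is /i/ (a vowel), it takes -el, giving *eretujimiel*.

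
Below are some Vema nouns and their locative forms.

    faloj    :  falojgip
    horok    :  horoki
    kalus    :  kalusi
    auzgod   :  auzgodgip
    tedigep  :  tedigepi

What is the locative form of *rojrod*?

The pattern is voicing of the final consonant: -i when the stem ends in a voiceless consonant (*horok*, *kalus*, *tedigep*); -gip when the stem ends in a voiced consonant (*faloj*, *auzgod*).
*rojrod* — final consonant /d/ (voiced) → -gip → *rojrodgip*.

rojrodgip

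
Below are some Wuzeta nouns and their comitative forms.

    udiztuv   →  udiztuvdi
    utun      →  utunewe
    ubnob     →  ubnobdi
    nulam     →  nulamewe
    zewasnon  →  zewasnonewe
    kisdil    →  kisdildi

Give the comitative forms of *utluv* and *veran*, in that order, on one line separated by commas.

The alternation tracks the final consonant of the stem — -ewe when the stem ends in a nasal (*utun*, *nulam*, *zewasnon*); -di when the stem ends in a non-nasal consonant (*udiztuv*, *ubnob*, *kisdil*).
*utluv*: final consonant = /v/, non-nasal → -di → *utluvdi*.
The final consonant of *veran* is /n/, which is a nasal, so the suffix is -ewe, giving *veranewe*.

utluvdi, veranewe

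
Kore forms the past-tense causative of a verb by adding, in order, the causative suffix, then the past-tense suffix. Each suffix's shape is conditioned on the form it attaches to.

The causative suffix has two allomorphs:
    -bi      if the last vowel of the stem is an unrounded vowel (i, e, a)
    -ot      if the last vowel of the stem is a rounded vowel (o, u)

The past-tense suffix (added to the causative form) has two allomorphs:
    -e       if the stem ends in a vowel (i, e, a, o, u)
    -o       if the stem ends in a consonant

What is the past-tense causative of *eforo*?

eforooto

*eforo*: last vowel = /o/, a rounded vowel → -ot → *eforoot*.
The final sound of the causative form *eforoot* is /t/, which is a consonant, so the past-tense suffix is -o, giving *eforooto*.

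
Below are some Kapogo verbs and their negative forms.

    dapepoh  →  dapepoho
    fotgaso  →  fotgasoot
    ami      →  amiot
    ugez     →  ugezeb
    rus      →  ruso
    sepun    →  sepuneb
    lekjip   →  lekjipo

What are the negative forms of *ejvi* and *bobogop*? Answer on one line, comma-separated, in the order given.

The suffix is conditioned by the final sound: -o when the stem ends in a voiceless consonant (*dapepoh*, *rus*, *lekjip*); -eb when the stem ends in a voiced consonant (*ugez*, *sepun*); -ot when the stem ends in a vowel (*fotgaso*, *ami*).
The final sound of *ejvi* is /i/, which is a vowel, so the suffix is -ot, giving *ejviot*.
The final sound of *bobogop* is /p/, which is a voiceless consonant, so the suffix is -o, giving *bobogopo*.

ejviot, bobogopo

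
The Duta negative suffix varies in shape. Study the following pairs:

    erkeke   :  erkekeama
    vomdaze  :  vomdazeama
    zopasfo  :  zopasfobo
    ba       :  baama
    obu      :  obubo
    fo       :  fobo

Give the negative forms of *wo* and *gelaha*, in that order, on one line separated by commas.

wobo, gelahaama

The alternation tracks the last vowel of the stem — -bo when the last vowel of the stem is a rounded vowel (*zopasfo*, *obu*, *fo*); -ama when the last vowel of the stem is an unrounded vowel (*erkeke*, *vomdaze*, *ba*).
Since the last vowel of *wo* is /o/ (a rounded vowel), it takes -bo, giving *wobo*.
*gelaha*: last vowel = /a/, an unrounded vowel → -ama → *gelahaama*.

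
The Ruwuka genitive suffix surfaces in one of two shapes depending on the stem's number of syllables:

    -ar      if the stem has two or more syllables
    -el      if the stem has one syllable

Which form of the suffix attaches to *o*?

*o* has one syllable, so the suffix is -el.

-el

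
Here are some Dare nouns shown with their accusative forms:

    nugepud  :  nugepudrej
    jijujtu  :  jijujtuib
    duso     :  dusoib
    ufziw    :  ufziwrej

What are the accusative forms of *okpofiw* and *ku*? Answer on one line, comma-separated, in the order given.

The pattern is consonant vs. vowel: -rej when the stem ends in a consonant (*nugepud*, *ufziw*); -ib when the stem ends in a vowel (*jijujtu*, *duso*).
The final sound of *okpofiw* is /w/, which is a consonant, so the suffix is -rej, giving *okpofiwrej*.
The final sound of *ku* is /u/, which is a vowel, so the suffix is -ib, giving *kuib*.

okpofiwrej, kuib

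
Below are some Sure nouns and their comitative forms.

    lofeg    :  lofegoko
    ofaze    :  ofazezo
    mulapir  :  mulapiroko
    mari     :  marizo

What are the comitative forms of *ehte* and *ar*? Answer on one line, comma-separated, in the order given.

ehtezo, aroko

The suffix is conditioned by the final sound: -oko when the stem ends in a consonant (*lofeg*, *mulapir*); -zo when the stem ends in a vowel (*ofaze*, *mari*).
*ehte*: final sound = /e/, a vowel → -zo → *ehtezo*.
*ar* — final sound /r/ (a consonant) → -oko → *aroko*.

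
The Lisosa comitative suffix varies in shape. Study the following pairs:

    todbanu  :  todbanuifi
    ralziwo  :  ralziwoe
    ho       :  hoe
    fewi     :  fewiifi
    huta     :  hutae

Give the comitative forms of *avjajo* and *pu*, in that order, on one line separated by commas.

The pattern is height harmony: -ifi when the last vowel of the stem is a high vowel (*todbanu*, *fewi*); -e when the last vowel of the stem is a non-high vowel (*ralziwo*, *ho*, *huta*).
*avjajo* — last vowel /o/ (a non-high vowel) → -e → *avjajoe*.
*pu*: last vowel = /u/, a high vowel → -ifi → *puifi*.

avjajoe, puifi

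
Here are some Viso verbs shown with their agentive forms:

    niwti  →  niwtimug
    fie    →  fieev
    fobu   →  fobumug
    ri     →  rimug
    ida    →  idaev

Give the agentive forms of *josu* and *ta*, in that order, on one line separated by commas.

The alternation tracks the last vowel of the stem — -mug when the last vowel of the stem is a high vowel (*niwti*, *fobu*, *ri*); -ev when the last vowel of the stem is a non-high vowel (*fie*, *ida*).
The last vowel of *josu* is /u/, which is a high vowel, so the suffix is -mug, giving *josumug*.
*ta*: last vowel = /a/, a non-high vowel → -ev → *taev*.

josumug, taev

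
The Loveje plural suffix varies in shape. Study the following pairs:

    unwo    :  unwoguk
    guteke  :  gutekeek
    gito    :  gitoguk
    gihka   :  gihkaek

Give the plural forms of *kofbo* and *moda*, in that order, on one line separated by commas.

kofboguk, modaek

The suffix is conditioned by the last vowel: -guk when the last vowel of the stem is a rounded vowel (*unwo*, *gito*); -ek when the last vowel of the stem is an unrounded vowel (*guteke*, *gihka*).
Since the last vowel of *kofbo* is /o/ (a rounded vowel), it takes -guk, giving *kofboguk*.
*moda* — last vowel /a/ (an unrounded vowel) → -ek → *modaek*.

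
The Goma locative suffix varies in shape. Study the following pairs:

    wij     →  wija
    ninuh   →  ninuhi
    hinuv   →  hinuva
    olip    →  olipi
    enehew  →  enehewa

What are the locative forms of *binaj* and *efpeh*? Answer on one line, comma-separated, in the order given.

Looking at the final consonant of each stem: -i when the stem ends in a voiceless consonant (*ninuh*, *olip*); -a when the stem ends in a voiced consonant (*wij*, *hinuv*, *enehew*).
The final consonant of *binaj* is /j/, which is voiced, so the suffix is -a, giving *binaja*.
Since the final consonant of *efpeh* is /h/ (voiceless), it takes -i, giving *efpehi*.

binaja, efpehi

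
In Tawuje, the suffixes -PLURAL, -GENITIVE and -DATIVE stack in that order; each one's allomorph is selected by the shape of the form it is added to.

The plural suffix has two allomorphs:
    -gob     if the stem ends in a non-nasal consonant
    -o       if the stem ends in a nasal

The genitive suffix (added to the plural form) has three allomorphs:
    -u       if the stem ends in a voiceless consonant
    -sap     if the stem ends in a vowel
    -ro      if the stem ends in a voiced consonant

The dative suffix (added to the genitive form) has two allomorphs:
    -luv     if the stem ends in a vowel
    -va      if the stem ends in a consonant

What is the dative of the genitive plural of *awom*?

Since the final consonant of *awom* is /m/ (a nasal), it takes -o, giving *awomo*.
Since the final sound of the plural form *awomo* is /o/ (a vowel), it takes -sap, giving *awomosap*.
The genitive form *awomosap*: final sound = /p/, a consonant → -va → *awomosapva*.

awomosapva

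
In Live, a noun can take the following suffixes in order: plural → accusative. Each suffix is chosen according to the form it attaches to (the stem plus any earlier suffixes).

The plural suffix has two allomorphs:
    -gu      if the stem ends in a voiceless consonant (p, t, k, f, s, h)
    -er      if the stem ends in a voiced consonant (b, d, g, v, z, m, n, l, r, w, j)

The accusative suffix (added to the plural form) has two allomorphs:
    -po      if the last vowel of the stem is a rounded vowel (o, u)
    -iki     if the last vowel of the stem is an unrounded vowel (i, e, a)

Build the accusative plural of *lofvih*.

Since the final consonant of *lofvih* is /h/ (voiceless), it takes -gu, giving *lofvihgu*.
Since the last vowel of the plural form *lofvihgu* is /u/ (a rounded vowel), it takes -po, giving *lofvihgupo*.

lofvihgupo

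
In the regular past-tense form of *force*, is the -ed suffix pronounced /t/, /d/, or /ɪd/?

/t/

The stem *force* ends in a voiceless consonant other than /t/.
The -ed suffix is realized as /ɪd/ after /t, d/; as /t/ after other voiceless consonants; and as /d/ after other voiced sounds.
So -ed on *force* is pronounced /t/.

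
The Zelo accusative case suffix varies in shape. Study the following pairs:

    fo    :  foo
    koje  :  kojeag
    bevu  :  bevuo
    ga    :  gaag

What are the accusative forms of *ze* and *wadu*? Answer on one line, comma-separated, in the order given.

The suffix is conditioned by the last vowel: -o when the last vowel of the stem is a rounded vowel (*fo*, *bevu*); -ag when the last vowel of the stem is an unrounded vowel (*koje*, *ga*).
*ze*: last vowel = /e/, an unrounded vowel → -ag → *zeag*.
Since the last vowel of *wadu* is /u/ (a rounded vowel), it takes -o, giving *waduo*.

zeag, waduo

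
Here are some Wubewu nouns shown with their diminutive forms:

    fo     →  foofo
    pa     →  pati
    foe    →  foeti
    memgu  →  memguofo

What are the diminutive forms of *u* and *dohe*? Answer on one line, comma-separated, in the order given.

Looking at the last vowel of each stem: -ofo when the last vowel of the stem is a rounded vowel (*fo*, *memgu*); -ti when the last vowel of the stem is an unrounded vowel (*pa*, *foe*).
*u*: last vowel = /u/, a rounded vowel → -ofo → *uofo*.
The last vowel of *dohe* is /e/, which is an unrounded vowel, so the suffix is -ti, giving *doheti*.

uofo, doheti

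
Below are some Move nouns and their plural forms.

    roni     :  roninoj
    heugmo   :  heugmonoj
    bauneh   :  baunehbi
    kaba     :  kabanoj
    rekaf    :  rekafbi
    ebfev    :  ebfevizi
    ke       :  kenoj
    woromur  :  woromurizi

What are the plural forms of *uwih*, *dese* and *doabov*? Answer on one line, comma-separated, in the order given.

uwihbi, desenoj, doabovizi

Looking at the final sound of each stem: -bi when the stem ends in a voiceless consonant (*bauneh*, *rekaf*); -izi when the stem ends in a voiced consonant (*ebfev*, *woromur*); -noj when the stem ends in a vowel (*roni*, *heugmo*, *kaba*, *ke*).
The final sound of *uwih* is /h/, which is a voiceless consonant, so the suffix is -bi, giving *uwihbi*.
The final sound of *dese* is /e/, which is a vowel, so the suffix is -noj, giving *desenoj*.
The final sound of *doabov* is /v/, which is a voiced consonant, so the suffix is -izi, giving *doabovizi*.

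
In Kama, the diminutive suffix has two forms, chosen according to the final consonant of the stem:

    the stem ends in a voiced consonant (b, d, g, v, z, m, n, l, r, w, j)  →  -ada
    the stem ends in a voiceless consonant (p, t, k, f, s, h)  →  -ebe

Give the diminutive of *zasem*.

zasemada

Since the final consonant of *zasem* is /m/ (voiced), it takes -ada, giving *zasemada*.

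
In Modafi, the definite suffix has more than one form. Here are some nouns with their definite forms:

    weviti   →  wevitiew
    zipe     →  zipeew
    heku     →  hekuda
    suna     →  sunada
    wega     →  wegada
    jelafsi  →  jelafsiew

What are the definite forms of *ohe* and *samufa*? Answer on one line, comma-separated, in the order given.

The pattern is front/back vowel harmony: -ew when the last vowel of the stem is a front vowel (*weviti*, *zipe*, *jelafsi*); -da when the last vowel of the stem is a back vowel (*heku*, *suna*, *wega*).
Since the last vowel of *ohe* is /e/ (a front vowel), it takes -ew, giving *oheew*.
*samufa* — last vowel /a/ (a back vowel) → -da → *samufada*.

oheew, samufada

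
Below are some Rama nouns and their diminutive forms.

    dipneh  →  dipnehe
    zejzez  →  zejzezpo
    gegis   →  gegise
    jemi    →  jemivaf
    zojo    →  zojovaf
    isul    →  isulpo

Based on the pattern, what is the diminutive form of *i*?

The suffix is conditioned by the final sound: -e when the stem ends in a voiceless consonant (*dipneh*, *gegis*); -po when the stem ends in a voiced consonant (*zejzez*, *isul*); -vaf when the stem ends in a vowel (*jemi*, *zojo*).
Since the final sound of *i* is /i/ (a vowel), it takes -vaf, giving *ivaf*.

ivaf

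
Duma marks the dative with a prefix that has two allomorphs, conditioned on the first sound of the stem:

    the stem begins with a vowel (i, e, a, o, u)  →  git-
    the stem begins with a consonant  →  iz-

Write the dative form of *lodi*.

izlodi

The first sound of *lodi* is /l/, which is a consonant, so the prefix is iz-, giving *izlodi*.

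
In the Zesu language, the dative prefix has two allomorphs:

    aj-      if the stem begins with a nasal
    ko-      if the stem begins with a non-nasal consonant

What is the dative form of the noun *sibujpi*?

kosibujpi

The first consonant of *sibujpi* is /s/, which is non-nasal, so the prefix is ko-, giving *kosibujpi*.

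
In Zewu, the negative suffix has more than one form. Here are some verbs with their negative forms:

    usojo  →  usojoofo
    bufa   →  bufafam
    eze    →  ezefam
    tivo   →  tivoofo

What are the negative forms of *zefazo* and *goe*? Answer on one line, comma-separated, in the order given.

zefazoofo, goefam

The alternation tracks the last vowel of the stem — -ofo when the last vowel of the stem is a rounded vowel (*usojo*, *tivo*); -fam when the last vowel of the stem is an unrounded vowel (*bufa*, *eze*).
The last vowel of *zefazo* is /o/, which is a rounded vowel, so the suffix is -ofo, giving *zefazoofo*.
Since the last vowel of *goe* is /e/ (an unrounded vowel), it takes -fam, giving *goefam*.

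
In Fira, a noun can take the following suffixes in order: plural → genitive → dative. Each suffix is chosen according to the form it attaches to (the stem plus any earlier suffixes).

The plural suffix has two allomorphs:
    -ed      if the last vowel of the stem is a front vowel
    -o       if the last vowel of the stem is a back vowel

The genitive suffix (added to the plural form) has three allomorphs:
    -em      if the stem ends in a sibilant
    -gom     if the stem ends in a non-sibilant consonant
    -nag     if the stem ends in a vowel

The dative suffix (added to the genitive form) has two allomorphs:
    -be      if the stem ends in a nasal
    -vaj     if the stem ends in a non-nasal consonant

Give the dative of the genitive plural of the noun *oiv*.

Since the last vowel of *oiv* is /i/ (a front vowel), it takes -ed, giving *oived*.
The plural form *oived*: final sound = /d/, a non-sibilant consonant → -gom → *oivedgom*.
The genitive form *oivedgom*: final consonant = /m/, a nasal → -be → *oivedgombe*.

oivedgombe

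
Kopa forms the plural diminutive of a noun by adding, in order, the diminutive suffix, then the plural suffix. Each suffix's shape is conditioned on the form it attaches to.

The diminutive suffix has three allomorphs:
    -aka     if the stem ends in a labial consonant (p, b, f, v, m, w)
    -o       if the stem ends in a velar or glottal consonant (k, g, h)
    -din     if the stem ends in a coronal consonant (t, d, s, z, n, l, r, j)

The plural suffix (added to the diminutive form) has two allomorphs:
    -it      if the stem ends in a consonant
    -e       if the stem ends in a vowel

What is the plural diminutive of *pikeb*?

pikebakae

The final consonant of *pikeb* is /b/, which is labial, so the diminutive suffix is -aka, giving *pikebaka*.
Since the final sound of the diminutive form *pikebaka* is /a/ (a vowel), it takes -e, giving *pikebakae*.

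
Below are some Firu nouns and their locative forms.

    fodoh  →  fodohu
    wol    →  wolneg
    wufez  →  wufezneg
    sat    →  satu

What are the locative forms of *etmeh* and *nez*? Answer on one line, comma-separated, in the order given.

The pattern is voicing of the final consonant: -u when the stem ends in a voiceless consonant (*fodoh*, *sat*); -neg when the stem ends in a voiced consonant (*wol*, *wufez*).
*etmeh* — final consonant /h/ (voiceless) → -u → *etmehu*.
The final consonant of *nez* is /z/, which is voiced, so the suffix is -neg, giving *nezneg*.

etmehu, nezneg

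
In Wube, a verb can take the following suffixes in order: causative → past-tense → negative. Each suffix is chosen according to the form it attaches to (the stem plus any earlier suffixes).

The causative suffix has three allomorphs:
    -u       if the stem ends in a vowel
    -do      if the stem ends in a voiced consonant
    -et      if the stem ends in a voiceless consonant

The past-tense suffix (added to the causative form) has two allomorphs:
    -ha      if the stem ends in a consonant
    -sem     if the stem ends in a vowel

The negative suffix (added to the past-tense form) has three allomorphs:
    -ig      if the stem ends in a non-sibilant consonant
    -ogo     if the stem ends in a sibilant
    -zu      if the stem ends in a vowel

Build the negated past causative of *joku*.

jokuusemig

The final sound of *joku* is /u/, which is a vowel, so the causative suffix is -u, giving *jokuu*.
Since the final sound of the causative form *jokuu* is /u/ (a vowel), it takes -sem, giving *jokuusem*.
The past-tense form *jokuusem*: final sound = /m/, a non-sibilant consonant → -ig → *jokuusemig*.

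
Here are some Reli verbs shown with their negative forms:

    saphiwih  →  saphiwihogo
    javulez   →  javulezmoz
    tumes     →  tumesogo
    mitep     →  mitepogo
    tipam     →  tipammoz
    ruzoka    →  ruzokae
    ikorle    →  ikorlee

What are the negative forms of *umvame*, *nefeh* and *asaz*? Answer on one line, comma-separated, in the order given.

umvamee, nefehogo, asazmoz

The alternation tracks the final sound of the stem — -ogo when the stem ends in a voiceless consonant (*saphiwih*, *tumes*, *mitep*); -moz when the stem ends in a voiced consonant (*javulez*, *tipam*); -e when the stem ends in a vowel (*ruzoka*, *ikorle*).
Since the final sound of *umvame* is /e/ (a vowel), it takes -e, giving *umvamee*.
*nefeh* — final sound /h/ (a voiceless consonant) → -ogo → *nefehogo*.
The final sound of *asaz* is /z/, which is a voiced consonant, so the suffix is -moz, giving *asazmoz*.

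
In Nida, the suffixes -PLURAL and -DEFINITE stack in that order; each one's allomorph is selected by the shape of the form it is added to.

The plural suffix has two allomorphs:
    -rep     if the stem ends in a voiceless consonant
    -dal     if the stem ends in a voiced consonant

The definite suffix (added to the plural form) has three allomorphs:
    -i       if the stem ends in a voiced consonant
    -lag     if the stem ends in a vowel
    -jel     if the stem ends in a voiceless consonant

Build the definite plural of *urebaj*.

*urebaj* — final consonant /j/ (voiced) → -dal → *urebajdal*.
Since the final sound of the plural form *urebajdal* is /l/ (a voiced consonant), it takes -i, giving *urebajdali*.

urebajdali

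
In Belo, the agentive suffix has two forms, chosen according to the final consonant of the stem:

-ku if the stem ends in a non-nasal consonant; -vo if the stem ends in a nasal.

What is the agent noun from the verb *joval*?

Since the final consonant of *joval* is /l/ (non-nasal), it takes -ku, giving *jovalku*.

jovalku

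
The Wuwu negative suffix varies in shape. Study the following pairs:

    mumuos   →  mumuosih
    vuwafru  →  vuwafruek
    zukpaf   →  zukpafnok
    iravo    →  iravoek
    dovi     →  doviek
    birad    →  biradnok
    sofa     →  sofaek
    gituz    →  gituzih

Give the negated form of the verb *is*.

isih

The pattern is sibilance of the final sound: -ih when the stem ends in a sibilant (*mumuos*, *gituz*); -nok when the stem ends in a non-sibilant consonant (*zukpaf*, *birad*); -ek when the stem ends in a vowel (*vuwafru*, *iravo*, *dovi*, *sofa*).
The final sound of *is* is /s/, which is a sibilant, so the suffix is -ih, giving *isih*.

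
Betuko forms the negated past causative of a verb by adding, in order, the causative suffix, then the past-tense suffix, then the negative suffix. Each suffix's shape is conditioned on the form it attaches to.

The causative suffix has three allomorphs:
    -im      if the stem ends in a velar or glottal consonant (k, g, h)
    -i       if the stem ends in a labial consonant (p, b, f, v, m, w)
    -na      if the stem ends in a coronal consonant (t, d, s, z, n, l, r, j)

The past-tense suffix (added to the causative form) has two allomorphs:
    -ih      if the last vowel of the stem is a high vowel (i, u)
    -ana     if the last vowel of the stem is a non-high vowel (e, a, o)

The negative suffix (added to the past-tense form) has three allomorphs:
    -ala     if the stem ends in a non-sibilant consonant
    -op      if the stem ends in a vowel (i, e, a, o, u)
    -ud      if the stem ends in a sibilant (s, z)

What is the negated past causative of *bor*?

bornaanaop

Since the final consonant of *bor* is /r/ (coronal), it takes -na, giving *borna*.
The causative form *borna* — last vowel /a/ (a non-high vowel) → -ana → *bornaana*.
Since the final sound of the past-tense form *bornaana* is /a/ (a vowel), it takes -op, giving *bornaanaop*.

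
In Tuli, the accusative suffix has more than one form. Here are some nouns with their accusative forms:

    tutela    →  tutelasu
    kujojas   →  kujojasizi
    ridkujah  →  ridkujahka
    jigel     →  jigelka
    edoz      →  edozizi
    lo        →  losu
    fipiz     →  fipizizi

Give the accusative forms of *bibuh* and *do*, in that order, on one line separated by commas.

bibuhka, dosu

Looking at the final sound of each stem: -izi when the stem ends in a sibilant (*kujojas*, *edoz*, *fipiz*); -ka when the stem ends in a non-sibilant consonant (*ridkujah*, *jigel*); -su when the stem ends in a vowel (*tutela*, *lo*).
Since the final sound of *bibuh* is /h/ (a non-sibilant consonant), it takes -ka, giving *bibuhka*.
*do* — final sound /o/ (a vowel) → -su → *dosu*.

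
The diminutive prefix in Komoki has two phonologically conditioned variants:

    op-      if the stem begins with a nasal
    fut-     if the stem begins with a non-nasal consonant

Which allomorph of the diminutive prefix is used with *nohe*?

Since the first consonant of *nohe* is /n/ (a nasal), it takes op-.

op-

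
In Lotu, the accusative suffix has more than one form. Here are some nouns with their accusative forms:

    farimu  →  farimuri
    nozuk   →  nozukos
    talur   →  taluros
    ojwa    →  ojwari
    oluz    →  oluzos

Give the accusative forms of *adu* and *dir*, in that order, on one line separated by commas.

aduri, diros

The alternation tracks the final sound of the stem — -os when the stem ends in a consonant (*nozuk*, *talur*, *oluz*); -ri when the stem ends in a vowel (*farimu*, *ojwa*).
Since the final sound of *adu* is /u/ (a vowel), it takes -ri, giving *aduri*.
*dir* — final sound /r/ (a consonant) → -os → *diros*.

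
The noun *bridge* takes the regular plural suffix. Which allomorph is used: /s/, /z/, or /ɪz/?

/ɪz/

The stem *bridge* ends in a sibilant (/s, z, ʃ, ʒ, tʃ, dʒ/).
The plural suffix surfaces as /ɪz/ after sibilants, /s/ after other voiceless consonants, and /z/ after other voiced sounds.
So the plural -s on *bridge* is pronounced /ɪz/.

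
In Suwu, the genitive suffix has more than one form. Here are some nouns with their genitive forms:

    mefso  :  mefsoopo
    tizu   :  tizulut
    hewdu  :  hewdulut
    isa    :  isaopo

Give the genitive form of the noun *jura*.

juraopo

The pattern is height harmony: -lut when the last vowel of the stem is a high vowel (*tizu*, *hewdu*); -opo when the last vowel of the stem is a non-high vowel (*mefso*, *isa*).
The last vowel of *jura* is /a/, which is a non-high vowel, so the suffix is -opo, giving *juraopo*.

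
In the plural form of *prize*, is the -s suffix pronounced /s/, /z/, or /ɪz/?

/ɪz/

The stem *prize* ends in a sibilant (/s, z, ʃ, ʒ, tʃ, dʒ/).
The plural suffix surfaces as /ɪz/ after sibilants, /s/ after other voiceless consonants, and /z/ after other voiced sounds.
So the plural -s on *prize* is pronounced /ɪz/.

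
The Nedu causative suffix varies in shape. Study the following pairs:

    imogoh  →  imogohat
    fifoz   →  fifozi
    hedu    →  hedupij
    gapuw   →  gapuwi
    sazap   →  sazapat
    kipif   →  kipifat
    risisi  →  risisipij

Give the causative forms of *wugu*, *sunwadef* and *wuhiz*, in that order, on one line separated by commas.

wugupij, sunwadefat, wuhizi

Looking at the final sound of each stem: -at when the stem ends in a voiceless consonant (*imogoh*, *sazap*, *kipif*); -i when the stem ends in a voiced consonant (*fifoz*, *gapuw*); -pij when the stem ends in a vowel (*hedu*, *risisi*).
Since the final sound of *wugu* is /u/ (a vowel), it takes -pij, giving *wugupij*.
Since the final sound of *sunwadef* is /f/ (a voiceless consonant), it takes -at, giving *sunwadefat*.
*wuhiz* — final sound /z/ (a voiced consonant) → -i → *wuhizi*.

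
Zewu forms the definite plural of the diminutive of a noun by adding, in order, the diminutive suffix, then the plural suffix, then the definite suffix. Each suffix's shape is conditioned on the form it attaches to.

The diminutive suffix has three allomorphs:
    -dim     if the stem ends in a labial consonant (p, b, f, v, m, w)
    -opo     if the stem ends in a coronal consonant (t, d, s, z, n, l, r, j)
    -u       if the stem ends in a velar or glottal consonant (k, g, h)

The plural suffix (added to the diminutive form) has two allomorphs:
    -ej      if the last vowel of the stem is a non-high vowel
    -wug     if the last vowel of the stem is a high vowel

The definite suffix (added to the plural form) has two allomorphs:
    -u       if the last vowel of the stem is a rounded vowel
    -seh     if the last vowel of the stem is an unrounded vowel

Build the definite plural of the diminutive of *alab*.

alabdimwugu

*alab* — final consonant /b/ (labial) → -dim → *alabdim*.
The last vowel of the diminutive form *alabdim* is /i/, which is a high vowel, so the plural suffix is -wug, giving *alabdimwug*.
Since the last vowel of the plural form *alabdimwug* is /u/ (a rounded vowel), it takes -u, giving *alabdimwugu*.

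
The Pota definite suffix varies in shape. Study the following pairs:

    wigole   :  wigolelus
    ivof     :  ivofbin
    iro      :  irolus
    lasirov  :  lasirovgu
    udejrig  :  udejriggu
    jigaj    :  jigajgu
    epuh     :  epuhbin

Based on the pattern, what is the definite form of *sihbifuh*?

sihbifuhbin

Looking at the final sound of each stem: -bin when the stem ends in a voiceless consonant (*ivof*, *epuh*); -gu when the stem ends in a voiced consonant (*lasirov*, *udejrig*, *jigaj*); -lus when the stem ends in a vowel (*wigole*, *iro*).
*sihbifuh* — final sound /h/ (a voiceless consonant) → -bin → *sihbifuhbin*.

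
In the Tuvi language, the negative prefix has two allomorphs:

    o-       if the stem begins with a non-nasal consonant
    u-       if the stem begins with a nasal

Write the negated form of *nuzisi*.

Since the first consonant of *nuzisi* is /n/ (a nasal), it takes u-, giving *unuzisi*.

unuzisi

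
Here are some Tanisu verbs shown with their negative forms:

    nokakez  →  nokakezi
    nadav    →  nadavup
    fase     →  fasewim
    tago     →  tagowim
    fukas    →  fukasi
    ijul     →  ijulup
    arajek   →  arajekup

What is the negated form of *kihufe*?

kihufewim

The suffix is conditioned by the final sound: -i when the stem ends in a sibilant (*nokakez*, *fukas*); -up when the stem ends in a non-sibilant consonant (*nadav*, *ijul*, *arajek*); -wim when the stem ends in a vowel (*fase*, *tago*).
The final sound of *kihufe* is /e/, which is a vowel, so the suffix is -wim, giving *kihufewim*.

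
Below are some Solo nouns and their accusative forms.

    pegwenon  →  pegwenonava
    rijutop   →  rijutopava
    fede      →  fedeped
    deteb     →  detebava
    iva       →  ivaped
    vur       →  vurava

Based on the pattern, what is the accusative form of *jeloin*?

The suffix is conditioned by the final sound: -ava when the stem ends in a consonant (*pegwenon*, *rijutop*, *deteb*, *vur*); -ped when the stem ends in a vowel (*fede*, *iva*).
Since the final sound of *jeloin* is /n/ (a consonant), it takes -ava, giving *jeloinava*.

jeloinava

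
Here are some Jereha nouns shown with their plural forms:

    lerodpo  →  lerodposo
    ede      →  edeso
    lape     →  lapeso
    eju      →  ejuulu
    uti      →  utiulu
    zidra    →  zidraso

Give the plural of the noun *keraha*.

Looking at the last vowel of each stem: -ulu when the last vowel of the stem is a high vowel (*eju*, *uti*); -so when the last vowel of the stem is a non-high vowel (*lerodpo*, *ede*, *lape*, *zidra*).
*keraha* — last vowel /a/ (a non-high vowel) → -so → *kerahaso*.

kerahaso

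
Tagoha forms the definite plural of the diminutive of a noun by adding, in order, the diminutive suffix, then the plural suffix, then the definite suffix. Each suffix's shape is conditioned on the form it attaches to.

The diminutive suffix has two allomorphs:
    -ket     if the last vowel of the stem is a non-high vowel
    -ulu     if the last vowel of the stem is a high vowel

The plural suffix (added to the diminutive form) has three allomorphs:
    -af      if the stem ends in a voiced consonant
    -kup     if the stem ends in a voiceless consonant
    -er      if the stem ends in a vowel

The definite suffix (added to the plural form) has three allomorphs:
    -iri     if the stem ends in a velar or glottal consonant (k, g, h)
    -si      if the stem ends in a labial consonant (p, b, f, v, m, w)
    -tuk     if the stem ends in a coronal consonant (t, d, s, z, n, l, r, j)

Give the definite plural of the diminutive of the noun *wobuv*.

wobuvuluertuk

Since the last vowel of *wobuv* is /u/ (a high vowel), it takes -ulu, giving *wobuvulu*.
The diminutive form *wobuvulu* — final sound /u/ (a vowel) → -er → *wobuvuluer*.
The plural form *wobuvuluer*: final consonant = /r/, coronal → -tuk → *wobuvuluertuk*.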